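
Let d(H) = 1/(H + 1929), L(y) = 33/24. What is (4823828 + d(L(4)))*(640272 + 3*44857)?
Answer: 57721445637297516/15443 ≈ 3.7377e+12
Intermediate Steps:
L(y) = 11/8 (L(y) = 33*(1/24) = 11/8)
d(H) = 1/(1929 + H)
(4823828 + d(L(4)))*(640272 + 3*44857) = (4823828 + 1/(1929 + 11/8))*(640272 + 3*44857) = (4823828 + 1/(15443/8))*(640272 + 134571) = (4823828 + 8/15443)*774843 = (74494375812/15443)*774843 = 57721445637297516/15443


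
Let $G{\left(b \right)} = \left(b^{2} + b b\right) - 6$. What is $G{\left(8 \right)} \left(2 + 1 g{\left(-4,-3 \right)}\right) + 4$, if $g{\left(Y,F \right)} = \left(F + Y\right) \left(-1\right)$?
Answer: $1102$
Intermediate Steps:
$g{\left(Y,F \right)} = - F - Y$
$G{\left(b \right)} = -6 + 2 b^{2}$ ($G{\left(b \right)} = \left(b^{2} + b^{2}\right) - 6 = 2 b^{2} - 6 = -6 + 2 b^{2}$)
$G{\left(8 \right)} \left(2 + 1 g{\left(-4,-3 \right)}\right) + 4 = \left(-6 + 2 \cdot 8^{2}\right) \left(2 + 1 \left(\left(-1\right) \left(-3\right) - -4\right)\right) + 4 = \left(-6 + 2 \cdot 64\right) \left(2 + 1 \left(3 + 4\right)\right) + 4 = \left(-6 + 128\right) \left(2 + 1 \cdot 7\right) + 4 = 122 \left(2 + 7\right) + 4 = 122 \cdot 9 + 4 = 1098 + 4 = 1102$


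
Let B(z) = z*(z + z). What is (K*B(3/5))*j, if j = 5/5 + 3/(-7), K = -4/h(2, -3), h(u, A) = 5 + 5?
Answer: -144/875 ≈ -0.16457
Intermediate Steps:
h(u, A) = 10
K = -2/5 (K = -4/10 = -4*1/10 = -2/5 ≈ -0.40000)
B(z) = 2*z**2 (B(z) = z*(2*z) = 2*z**2)
j = 4/7 (j = 5*(1/5) + 3*(-1/7) = 1 - 3/7 = 4/7 ≈ 0.57143)
(K*B(3/5))*j = -4*(3/5)**2/5*(4/7) = -4*9/(5*25)*(4/7) = -2/5*18/25*(4/7) = -36/125*4/7 = -144/875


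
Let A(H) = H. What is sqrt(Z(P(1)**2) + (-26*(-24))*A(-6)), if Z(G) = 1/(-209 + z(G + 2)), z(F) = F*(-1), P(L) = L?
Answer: I*sqrt(42067637)/106 ≈ 61.188*I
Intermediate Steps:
z(F) = -F
Z(G) = 1/(-211 - G) (Z(G) = 1/(-209 - (G + 2)) = 1/(-209 - (2 + G)) = 1/(-209 + (-2 - G)) = 1/(-211 - G))
sqrt(Z(P(1)**2) + (-26*(-24))*A(-6)) = sqrt(-1/(211 + 1**2) - 26*(-24)*(-6)) = sqrt(-1/(211 + 1) + 624*(-6)) = sqrt(-1/212 - 3744) = sqrt(-793729/212) = I*sqrt(42067637)/106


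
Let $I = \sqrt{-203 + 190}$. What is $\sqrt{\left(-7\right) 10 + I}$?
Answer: $\sqrt{-70 + i \sqrt{13}} \approx 0.2154 + 8.3694 i$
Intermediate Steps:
$I = i \sqrt{13}$ ($I = \sqrt{-13} = i \sqrt{13} \approx 3.6056 i$)
$\sqrt{\left(-7\right) 10 + I} = \sqrt{\left(-7\right) 10 + i \sqrt{13}} = \sqrt{-70 + i \sqrt{13}}$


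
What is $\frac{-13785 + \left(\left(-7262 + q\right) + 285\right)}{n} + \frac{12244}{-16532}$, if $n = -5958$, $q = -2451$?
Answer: $\frac{77701891}{24624414} \approx 3.1555$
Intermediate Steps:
$\frac{-13785 + \left(\left(-7262 + q\right) + 285\right)}{n} + \frac{12244}{-16532} = \frac{-13785 + \left(\left(-7262 - 2451\right) + 285\right)}{-5958} + \frac{12244}{-16532} = \left(-13785 + \left(-9713 + 285\right)\right) \left(- \frac{1}{5958}\right) + 12244 \left(- \frac{1}{16532}\right) = \left(-13785 - 9428\right) \left(- \frac{1}{5958}\right) - \frac{3061}{4133} = \left(-23213\right) \left(- \frac{1}{5958}\right) - \frac{3061}{4133} = \frac{23213}{5958} - \frac{3061}{4133} = \frac{77701891}{24624414}$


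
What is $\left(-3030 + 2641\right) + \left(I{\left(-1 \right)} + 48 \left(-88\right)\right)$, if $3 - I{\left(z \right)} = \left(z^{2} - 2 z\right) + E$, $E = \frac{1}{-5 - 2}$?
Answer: $- \frac{32290}{7} \approx -4612.9$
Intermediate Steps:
$E = - \frac{1}{7}$ ($E = \frac{1}{-7} = - \frac{1}{7} \approx -0.14286$)
$I{\left(z \right)} = \frac{22}{7} - z^{2} + 2 z$ ($I{\left(z \right)} = 3 - \left(\left(z^{2} - 2 z\right) - \frac{1}{7}\right) = 3 - \left(- \frac{1}{7} + z^{2} - 2 z\right) = 3 + \left(\frac{1}{7} - z^{2} + 2 z\right) = \frac{22}{7} - z^{2} + 2 z$)
$\left(-3030 + 2641\right) + \left(I{\left(-1 \right)} + 48 \left(-88\right)\right) = \left(-3030 + 2641\right) + \left(\left(\frac{22}{7} - \left(-1\right)^{2} + 2 \left(-1\right)\right) + 48 \left(-88\right)\right) = -389 - \frac{29567}{7} = - \frac{32290}{7}$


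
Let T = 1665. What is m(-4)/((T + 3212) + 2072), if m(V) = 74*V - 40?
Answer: -336/6949 ≈ -0.048352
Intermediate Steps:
m(V) = -40 + 74*V
m(-4)/((T + 3212) + 2072) = (-40 + 74*(-4))/((1665 + 3212) + 2072) = (-40 - 296)/(4877 + 2072) = -336/6949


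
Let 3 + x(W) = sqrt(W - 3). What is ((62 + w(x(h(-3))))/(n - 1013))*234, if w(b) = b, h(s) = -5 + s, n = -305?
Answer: -6903/659 - 117*I*sqrt(11)/659 ≈ -10.475 - 0.58884*I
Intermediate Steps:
x(W) = -3 + sqrt(-3 + W) (x(W) = -3 + sqrt(W - 3) = -3 + sqrt(-3 + W))
((62 + w(x(h(-3))))/(n - 1013))*234 = ((62 + (-3 + sqrt(-3 + (-5 - 3))))/(-305 - 1013))*234 = ((62 + (-3 + sqrt(-3 - 8)))/(-1318))*234 = ((62 + (-3 + sqrt(-11)))*(-1/1318))*234 = ((62 + (-3 + I*sqrt(11)))*(-1/1318))*234 = ((59 + I*sqrt(11))*(-1/1318))*234 = (-59/1318 - I*sqrt(11)/1318)*234 = -6903/659 - 117*I*sqrt(11)/659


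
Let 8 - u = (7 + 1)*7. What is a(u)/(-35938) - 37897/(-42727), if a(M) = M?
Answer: 681996641/767761463 ≈ 0.88829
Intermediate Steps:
u = -48 (u = 8 - (7 + 1)*7 = 8 - 8*7 = 8 - 1*56 = 8 - 56 = -48)
a(u)/(-35938) - 37897/(-42727) = -48/(-35938) - 37897/(-42727) = -48*(-1/35938) - 37897*(-1/42727) = 24/17969 + 37897/42727 = 681996641/767761463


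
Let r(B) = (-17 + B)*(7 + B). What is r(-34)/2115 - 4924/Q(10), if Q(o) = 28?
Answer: -288214/1645 ≈ -175.21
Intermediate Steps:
r(-34)/2115 - 4924/Q(10) = (-119 + (-34)² - 10*(-34))/2115 - 4924/28 = (-119 + 1156 + 340)*(1/2115) - 4924*1/28 = 1377*(1/2115) - 1231/7 = 153/235 - 1231/7 = -288214/1645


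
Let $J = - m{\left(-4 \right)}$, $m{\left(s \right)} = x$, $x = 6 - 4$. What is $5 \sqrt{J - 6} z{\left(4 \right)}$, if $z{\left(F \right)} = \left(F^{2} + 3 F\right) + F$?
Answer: $320 i \sqrt{2} \approx 452.55 i$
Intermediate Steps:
$x = 2$
$m{\left(s \right)} = 2$
$z{\left(F \right)} = F^{2} + 4 F$
$J = -2$ ($J = \left(-1\right) 2 = -2$)
$5 \sqrt{J - 6} z{\left(4 \right)} = 5 \sqrt{-2 - 6} \cdot 4 \left(4 + 4\right) = 5 \sqrt{-8} \cdot 4 \cdot 8 = 5 \cdot 2 i \sqrt{2} \cdot 32 = 10 i \sqrt{2} \cdot 32 = 320 i \sqrt{2}$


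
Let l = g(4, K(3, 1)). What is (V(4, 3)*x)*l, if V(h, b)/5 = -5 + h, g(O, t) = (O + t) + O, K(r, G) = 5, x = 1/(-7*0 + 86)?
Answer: -65/86 ≈ -0.75581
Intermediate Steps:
x = 1/86 (x = 1/(0 + 86) = 1/86 ≈ 0.011628)
g(O, t) = t + 2*O
l = 13 (l = 5 + 2*4 = 5 + 8 = 13)
V(h, b) = -25 + 5*h (V(h, b) = 5*(-5 + h) = -25 + 5*h)
(V(4, 3)*x)*l = ((-25 + 5*4)*(1/86))*13 = ((-25 + 20)*(1/86))*13 = -5*1/86*13 = -5/86*13 = -65/86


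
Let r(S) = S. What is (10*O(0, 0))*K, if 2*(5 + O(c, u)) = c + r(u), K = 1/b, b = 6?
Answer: -25/3 ≈ -8.3333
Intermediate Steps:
K = ⅙ (K = 1/6 = ⅙ ≈ 0.16667)
O(c, u) = -5 + c/2 + u/2 (O(c, u) = -5 + (c + u)/2 = -5 + (c/2 + u/2) = -5 + c/2 + u/2)
(10*O(0, 0))*K = (10*(-5 + (½)*0 + (½)*0))*(⅙) = (10*(-5 + 0 + 0))*(⅙) = (10*(-5))*(⅙) = -50*⅙ = -25/3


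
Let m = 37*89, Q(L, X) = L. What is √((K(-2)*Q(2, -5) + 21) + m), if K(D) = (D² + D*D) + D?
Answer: √3326 ≈ 57.672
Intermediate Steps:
K(D) = D + 2*D² (K(D) = (D² + D²) + D = 2*D² + D = D + 2*D²)
m = 3293
√((K(-2)*Q(2, -5) + 21) + m) = √((-2*(1 + 2*(-2))*2 + 21) + 3293) = √((-2*(1 - 4)*2 + 21) + 3293) = √((-2*(-3)*2 + 21) + 3293) = √((6*2 + 21) + 3293) = √((12 + 21) + 3293) = √(33 + 3293) = √3326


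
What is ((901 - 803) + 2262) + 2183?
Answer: 4543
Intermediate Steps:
((901 - 803) + 2262) + 2183 = (98 + 2262) + 2183 = 2360 + 2183 = 4543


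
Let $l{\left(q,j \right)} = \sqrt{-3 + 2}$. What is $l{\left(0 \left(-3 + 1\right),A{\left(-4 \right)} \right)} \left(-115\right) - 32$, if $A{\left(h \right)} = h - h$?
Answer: $-32 - 115 i \approx -32.0 - 115.0 i$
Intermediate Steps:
$A{\left(h \right)} = 0$
$l{\left(q,j \right)} = i$ ($l{\left(q,j \right)} = \sqrt{-1} = i$)
$l{\left(0 \left(-3 + 1\right),A{\left(-4 \right)} \right)} \left(-115\right) - 32 = i \left(-115\right) - 32 = - 115 i - 32 = -32 - 115 i$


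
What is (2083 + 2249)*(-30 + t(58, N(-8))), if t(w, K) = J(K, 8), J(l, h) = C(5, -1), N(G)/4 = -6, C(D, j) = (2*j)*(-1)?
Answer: -121296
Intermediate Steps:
C(D, j) = -2*j
N(G) = -24 (N(G) = 4*(-6) = -24)
J(l, h) = 2 (J(l, h) = -2*(-1) = 2)
t(w, K) = 2
(2083 + 2249)*(-30 + t(58, N(-8))) = (2083 + 2249)*(-30 + 2) = 4332*(-28) = -121296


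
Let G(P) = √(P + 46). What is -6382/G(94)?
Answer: -3191*√35/35 ≈ -539.38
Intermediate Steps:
G(P) = √(46 + P)
-6382/G(94) = -6382/√(46 + 94) = -6382*√35/70 = -3191*√35/35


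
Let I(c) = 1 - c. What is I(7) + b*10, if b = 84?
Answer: 834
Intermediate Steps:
I(7) + b*10 = (1 - 1*7) + 84*10 = (1 - 7) + 840 = -6 + 840 = 834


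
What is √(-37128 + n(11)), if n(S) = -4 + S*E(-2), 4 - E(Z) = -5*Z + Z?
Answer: 2*I*√9294 ≈ 192.81*I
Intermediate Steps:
E(Z) = 4 + 4*Z (E(Z) = 4 - (-5*Z + Z) = 4 - (-4)*Z = 4 + 4*Z)
n(S) = -4 - 4*S (n(S) = -4 + S*(4 + 4*(-2)) = -4 + S*(4 - 8) = -4 + S*(-4) = -4 - 4*S)
√(-37128 + n(11)) = √(-37128 + (-4 - 4*11)) = √(-37128 + (-4 - 44)) = √(-37128 - 48) = √(-37176) = 2*I*√9294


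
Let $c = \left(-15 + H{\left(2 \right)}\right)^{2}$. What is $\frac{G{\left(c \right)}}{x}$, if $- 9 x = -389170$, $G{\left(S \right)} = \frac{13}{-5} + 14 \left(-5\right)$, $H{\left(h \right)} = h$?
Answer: $- \frac{3267}{1945850} \approx -0.001679$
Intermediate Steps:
$c = 169$ ($c = \left(-15 + 2\right)^{2} = \left(-13\right)^{2} = 169$)
$G{\left(S \right)} = - \frac{363}{5}$ ($G{\left(S \right)} = 13 \left(- \frac{1}{5}\right) - 70 = - \frac{13}{5} - 70 = - \frac{363}{5}$)
$x = \frac{389170}{9}$ ($x = \left(- \frac{1}{9}\right) \left(-389170\right) = \frac{389170}{9} \approx 43241.0$)
$\frac{G{\left(c \right)}}{x} = - \frac{363}{5 \cdot \frac{389170}{9}} = \left(- \frac{363}{5}\right) \frac{9}{389170} = - \frac{3267}{1945850}$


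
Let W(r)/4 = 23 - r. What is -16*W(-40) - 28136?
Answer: -32168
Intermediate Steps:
W(r) = 92 - 4*r (W(r) = 4*(23 - r) = 92 - 4*r)
-16*W(-40) - 28136 = -16*(92 - 4*(-40)) - 28136 = -16*(92 + 160) - 28136 = -16*252 - 28136 = -4032 - 28136 = -32168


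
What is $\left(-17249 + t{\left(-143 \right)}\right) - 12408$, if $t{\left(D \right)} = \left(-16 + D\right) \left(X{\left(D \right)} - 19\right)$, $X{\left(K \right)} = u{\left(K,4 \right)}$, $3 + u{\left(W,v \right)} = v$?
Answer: $-26795$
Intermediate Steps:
$u{\left(W,v \right)} = -3 + v$
$X{\left(K \right)} = 1$ ($X{\left(K \right)} = -3 + 4 = 1$)
$t{\left(D \right)} = 288 - 18 D$ ($t{\left(D \right)} = \left(-16 + D\right) \left(1 - 19\right) = \left(-16 + D\right) \left(-18\right) = 288 - 18 D$)
$\left(-17249 + t{\left(-143 \right)}\right) - 12408 = \left(-17249 + \left(288 - -2574\right)\right) - 12408 = \left(-17249 + \left(288 + 2574\right)\right) - 12408 = \left(-17249 + 2862\right) - 12408 = -14387 - 12408 = -26795$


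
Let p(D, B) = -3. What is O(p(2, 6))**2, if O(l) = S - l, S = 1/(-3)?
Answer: 64/9 ≈ 7.1111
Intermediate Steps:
S = -1/3 ≈ -0.33333
O(l) = -1/3 - l
O(p(2, 6))**2 = (-1/3 - 1*(-3))**2 = (-1/3 + 3)**2 = (8/3)**2 = 64/9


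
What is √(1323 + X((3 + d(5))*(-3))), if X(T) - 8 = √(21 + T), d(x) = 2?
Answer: √(1331 + √6) ≈ 36.516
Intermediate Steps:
X(T) = 8 + √(21 + T)
√(1323 + X((3 + d(5))*(-3))) = √(1323 + (8 + √(21 + (3 + 2)*(-3)))) = √(1323 + (8 + √(21 + 5*(-3)))) = √(1323 + (8 + √(21 - 15))) = √(1323 + (8 + √6)) = √(1331 + √6)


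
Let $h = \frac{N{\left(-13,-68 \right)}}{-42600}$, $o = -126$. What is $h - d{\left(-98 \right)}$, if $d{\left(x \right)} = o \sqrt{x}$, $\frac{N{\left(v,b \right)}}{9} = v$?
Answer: $\frac{39}{14200} + 882 i \sqrt{2} \approx 0.0027465 + 1247.3 i$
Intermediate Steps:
$N{\left(v,b \right)} = 9 v$
$h = \frac{39}{14200}$ ($h = \frac{9 \left(-13\right)}{-42600} = \left(-117\right) \left(- \frac{1}{42600}\right) = \frac{39}{14200} \approx 0.0027465$)
$d{\left(x \right)} = - 126 \sqrt{x}$
$h - d{\left(-98 \right)} = \frac{39}{14200} - - 126 \sqrt{-98} = \frac{39}{14200} - - 126 \cdot 7 i \sqrt{2} = \frac{39}{14200} - - 882 i \sqrt{2} = \frac{39}{14200} + 882 i \sqrt{2}$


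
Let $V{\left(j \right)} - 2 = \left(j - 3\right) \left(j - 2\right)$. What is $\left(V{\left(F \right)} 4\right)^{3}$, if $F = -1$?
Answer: $175616$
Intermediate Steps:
$V{\left(j \right)} = 2 + \left(-3 + j\right) \left(-2 + j\right)$ ($V{\left(j \right)} = 2 + \left(j - 3\right) \left(j - 2\right) = 2 + \left(-3 + j\right) \left(-2 + j\right)$)
$\left(V{\left(F \right)} 4\right)^{3} = \left(\left(8 + \left(-1\right)^{2} - -5\right) 4\right)^{3} = \left(\left(8 + 1 + 5\right) 4\right)^{3} = \left(14 \cdot 4\right)^{3} = 56^{3} = 175616$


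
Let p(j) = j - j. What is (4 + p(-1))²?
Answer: 16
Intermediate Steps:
p(j) = 0
(4 + p(-1))² = (4 + 0)² = 4² = 16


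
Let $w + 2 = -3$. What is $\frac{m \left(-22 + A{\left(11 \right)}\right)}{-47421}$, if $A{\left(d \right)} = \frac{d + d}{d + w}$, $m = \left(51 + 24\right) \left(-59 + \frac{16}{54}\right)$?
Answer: $- \frac{198125}{116397} \approx -1.7021$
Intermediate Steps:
$w = -5$ ($w = -2 - 3 = -5$)
$m = - \frac{39625}{9}$ ($m = 75 \left(-59 + 16 \cdot \frac{1}{54}\right) = 75 \left(-59 + \frac{8}{27}\right) = 75 \left(- \frac{1585}{27}\right) = - \frac{39625}{9} \approx -4402.8$)
$A{\left(d \right)} = \frac{2 d}{-5 + d}$ ($A{\left(d \right)} = \frac{d + d}{d - 5} = \frac{2 d}{-5 + d}$)
$\frac{m \left(-22 + A{\left(11 \right)}\right)}{-47421} = \frac{\left(- \frac{39625}{9}\right) \left(-22 + 2 \cdot 11 \frac{1}{-5 + 11}\right)}{-47421} = - \frac{39625 \left(-22 + 2 \cdot 11 \cdot \frac{1}{6}\right)}{9} \left(- \frac{1}{47421}\right) = - \frac{39625 \left(-22 + \frac{11}{3}\right)}{9} \left(- \frac{1}{47421}\right) = \left(- \frac{39625}{9}\right) \left(- \frac{55}{3}\right) \left(- \frac{1}{47421}\right) = \frac{2179375}{27} \left(- \frac{1}{47421}\right) = - \frac{198125}{116397}$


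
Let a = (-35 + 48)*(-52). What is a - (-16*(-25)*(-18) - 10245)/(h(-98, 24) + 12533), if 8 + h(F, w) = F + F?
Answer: -8316959/12329 ≈ -674.58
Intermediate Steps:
h(F, w) = -8 + 2*F (h(F, w) = -8 + (F + F) = -8 + 2*F)
a = -676 (a = 13*(-52) = -676)
a - (-16*(-25)*(-18) - 10245)/(h(-98, 24) + 12533) = -676 - (-16*(-25)*(-18) - 10245)/((-8 + 2*(-98)) + 12533) = -676 - (400*(-18) - 10245)/((-8 - 196) + 12533) = -676 - (-7200 - 10245)/(-204 + 12533) = -676 - (-17445)/12329 = -676 - 1*(-17445/12329) = -676 + 17445/12329 = -8316959/12329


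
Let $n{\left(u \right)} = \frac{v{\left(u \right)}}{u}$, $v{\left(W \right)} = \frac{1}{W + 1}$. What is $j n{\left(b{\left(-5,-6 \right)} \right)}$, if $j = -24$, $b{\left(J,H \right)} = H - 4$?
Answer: $- \frac{4}{15} \approx -0.26667$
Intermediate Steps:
$v{\left(W \right)} = \frac{1}{1 + W}$
$b{\left(J,H \right)} = -4 + H$
$n{\left(u \right)} = \frac{1}{u \left(1 + u\right)}$ ($n{\left(u \right)} = \frac{1}{\left(1 + u\right) u} = \frac{1}{u \left(1 + u\right)}$)
$j n{\left(b{\left(-5,-6 \right)} \right)} = - 24 \frac{1}{\left(-4 - 6\right) \left(1 - 10\right)} = - 24 \frac{1}{\left(-10\right) \left(1 - 10\right)} = - 24 \left(- \frac{1}{10 \left(-9\right)}\right) = - 24 \left(\left(- \frac{1}{10}\right) \left(- \frac{1}{9}\right)\right) = \left(-24\right) \frac{1}{90} = - \frac{4}{15}$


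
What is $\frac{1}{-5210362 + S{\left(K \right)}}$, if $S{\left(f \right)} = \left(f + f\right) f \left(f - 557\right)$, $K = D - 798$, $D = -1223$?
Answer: $- \frac{1}{21064588158} \approx -4.7473 \cdot 10^{-11}$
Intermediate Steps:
$K = -2021$ ($K = -1223 - 798 = -2021$)
$S{\left(f \right)} = 2 f^{2} \left(-557 + f\right)$ ($S{\left(f \right)} = 2 f f \left(-557 + f\right) = 2 f^{2} \left(-557 + f\right)$)
$\frac{1}{-5210362 + S{\left(K \right)}} = \frac{1}{-5210362 + 2 \left(-2021\right)^{2} \left(-557 - 2021\right)} = \frac{1}{-5210362 + 2 \cdot 4084441 \left(-2578\right)} = \frac{1}{-5210362 - 21059377796} = \frac{1}{-21064588158} = - \frac{1}{21064588158}$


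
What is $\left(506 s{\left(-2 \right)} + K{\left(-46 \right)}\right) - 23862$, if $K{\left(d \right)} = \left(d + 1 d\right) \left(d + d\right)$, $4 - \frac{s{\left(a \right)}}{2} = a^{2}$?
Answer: $-15398$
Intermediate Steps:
$s{\left(a \right)} = 8 - 2 a^{2}$
$K{\left(d \right)} = 4 d^{2}$ ($K{\left(d \right)} = \left(d + d\right) 2 d = 2 d 2 d = 4 d^{2}$)
$\left(506 s{\left(-2 \right)} + K{\left(-46 \right)}\right) - 23862 = \left(506 \left(8 - 2 \left(-2\right)^{2}\right) + 4 \left(-46\right)^{2}\right) - 23862 = \left(506 \left(8 - 8\right) + 4 \cdot 2116\right) - 23862 = \left(506 \left(8 - 8\right) + 8464\right) - 23862 = \left(506 \cdot 0 + 8464\right) - 23862 = \left(0 + 8464\right) - 23862 = 8464 - 23862 = -15398$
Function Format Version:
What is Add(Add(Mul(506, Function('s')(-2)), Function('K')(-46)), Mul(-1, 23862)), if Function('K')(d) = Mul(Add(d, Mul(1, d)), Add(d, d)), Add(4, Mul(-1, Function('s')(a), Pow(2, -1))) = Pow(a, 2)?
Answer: -15398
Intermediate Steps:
Function('s')(a) = Add(8, Mul(-2, Pow(a, 2)))
Function('K')(d) = Mul(4, Pow(d, 2)) (Function('K')(d) = Mul(Add(d, d), Mul(2, d)) = Mul(Mul(2, d), Mul(2, d)) = Mul(4, Pow(d, 2)))
Add(Add(Mul(506, Function('s')(-2)), Function('K')(-46)), Mul(-1, 23862)) = Add(Add(Mul(506, Add(8, Mul(-2, Pow(-2, 2)))), Mul(4, Pow(-46, 2))), Mul(-1, 23862)) = Add(Add(Mul(506, Add(8, Mul(-2, 4))), Mul(4, 2116)), -23862) = Add(Add(Mul(506, Add(8, -8)), 8464), -23862) = Add(Add(Mul(506, 0), 8464), -23862) = Add(Add(0, 8464), -23862) = Add(8464, -23862) = -15398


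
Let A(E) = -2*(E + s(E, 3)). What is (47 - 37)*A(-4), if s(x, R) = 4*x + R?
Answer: 340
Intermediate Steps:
s(x, R) = R + 4*x
A(E) = -6 - 10*E (A(E) = -2*(E + (3 + 4*E)) = -2*(3 + 5*E) = -6 - 10*E)
(47 - 37)*A(-4) = (47 - 37)*(-6 - 10*(-4)) = 10*(-6 + 40) = 10*34 = 340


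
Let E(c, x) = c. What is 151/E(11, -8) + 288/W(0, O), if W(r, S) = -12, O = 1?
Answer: -113/11 ≈ -10.273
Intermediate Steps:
151/E(11, -8) + 288/W(0, O) = 151/11 + 288/(-12) = 151*(1/11) + 288*(-1/12) = 151/11 - 24 = -113/11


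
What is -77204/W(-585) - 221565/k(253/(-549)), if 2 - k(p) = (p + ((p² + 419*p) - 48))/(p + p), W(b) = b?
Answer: 41579338874614/42227868735 ≈ 984.64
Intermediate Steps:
k(p) = 2 - (-48 + p² + 420*p)/(2*p) (k(p) = 2 - (p + ((p² + 419*p) - 48))/(p + p) = 2 - (p + (-48 + p² + 419*p))/(2*p) = 2 - (-48 + p² + 420*p)*1/(2*p) = 2 - (-48 + p² + 420*p)/(2*p))
-77204/W(-585) - 221565/k(253/(-549)) = -77204/(-585) - 221565/(-208 + 24/((253/(-549))) - 253/(2*(-549))) = -77204*(-1/585) - 221565/(-208 + 24/((253*(-1/549))) - 253*(-1)/(2*549)) = 77204/585 - 221565/(-208 + 24/(-253/549) - ½*(-253/549)) = 77204/585 - 221565/(-208 + 24*(-549/253) + 253/1098) = 77204/585 - 221565/(-208 - 13176/253 + 253/1098) = 77204/585 - 221565/(-72184391/277794) = 77204/585 - 221565*(-277794/72184391) = 77204/585 + 61549427610/72184391 = 41579338874614/42227868735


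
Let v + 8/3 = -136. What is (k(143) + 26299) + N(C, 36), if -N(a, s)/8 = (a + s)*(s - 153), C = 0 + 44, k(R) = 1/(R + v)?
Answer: 1315330/13 ≈ 1.0118e+5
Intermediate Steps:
v = -416/3 (v = -8/3 - 136 = -416/3 ≈ -138.67)
k(R) = 1/(-416/3 + R) (k(R) = 1/(R - 416/3) = 1/(-416/3 + R))
C = 44
N(a, s) = -8*(-153 + s)*(a + s) (N(a, s) = -8*(a + s)*(s - 153) = -8*(a + s)*(-153 + s) = -8*(-153 + s)*(a + s))
(k(143) + 26299) + N(C, 36) = (3/(-416 + 3*143) + 26299) + (-8*36² + 1224*44 + 1224*36 - 8*44*36) = (3/(-416 + 429) + 26299) + (-8*1296 + 53856 + 44064 - 12672) = (3/13 + 26299) + (-10368 + 53856 + 44064 - 12672) = (3*(1/13) + 26299) + 74880 = (3/13 + 26299) + 74880 = 341890/13 + 74880 = 1315330/13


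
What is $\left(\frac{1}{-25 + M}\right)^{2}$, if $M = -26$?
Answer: $\frac{1}{2601} \approx 0.00038447$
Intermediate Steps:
$\left(\frac{1}{-25 + M}\right)^{2} = \left(\frac{1}{-25 - 26}\right)^{2} = \left(\frac{1}{-51}\right)^{2} = \left(- \frac{1}{51}\right)^{2} = \frac{1}{2601}$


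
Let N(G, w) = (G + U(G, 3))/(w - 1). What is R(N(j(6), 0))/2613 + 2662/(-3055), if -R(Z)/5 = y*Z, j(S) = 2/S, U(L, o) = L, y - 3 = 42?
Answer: -166604/204685 ≈ -0.81395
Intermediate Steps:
y = 45 (y = 3 + 42 = 45)
N(G, w) = 2*G/(-1 + w) (N(G, w) = (G + G)/(w - 1) = (2*G)/(-1 + w) = 2*G/(-1 + w))
R(Z) = -225*Z
R(N(j(6), 0))/2613 + 2662/(-3055) = -450*2/6/(-1 + 0)/2613 + 2662/(-3055) = -450*2*(⅙)/(-1)*(1/2613) + 2662*(-1/3055) = -450*(-1)/3*(1/2613) - 2662/3055 = -225*(-⅔)*(1/2613) - 2662/3055 = 150*(1/2613) - 2662/3055 = 50/871 - 2662/3055 = -166604/204685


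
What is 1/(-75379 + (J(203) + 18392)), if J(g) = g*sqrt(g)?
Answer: -1163/66105158 - 29*sqrt(203)/462736106 ≈ -1.8486e-5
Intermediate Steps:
J(g) = g**(3/2)
1/(-75379 + (J(203) + 18392)) = 1/(-75379 + (203**(3/2) + 18392)) = 1/(-75379 + (203*sqrt(203) + 18392)) = 1/(-75379 + (18392 + 203*sqrt(203))) = 1/(-56987 + 203*sqrt(203))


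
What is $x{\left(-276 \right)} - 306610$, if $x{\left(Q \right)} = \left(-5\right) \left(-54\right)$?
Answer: $-306340$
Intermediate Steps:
$x{\left(Q \right)} = 270$
$x{\left(-276 \right)} - 306610 = 270 - 306610 = -306340$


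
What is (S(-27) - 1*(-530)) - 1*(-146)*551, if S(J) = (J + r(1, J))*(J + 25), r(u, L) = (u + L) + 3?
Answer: 81076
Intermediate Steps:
r(u, L) = 3 + L + u (r(u, L) = (L + u) + 3 = 3 + L + u)
S(J) = (4 + 2*J)*(25 + J) (S(J) = (J + (3 + J + 1))*(J + 25) = (J + (4 + J))*(25 + J) = (4 + 2*J)*(25 + J))
(S(-27) - 1*(-530)) - 1*(-146)*551 = ((100 + 2*(-27)² + 54*(-27)) - 1*(-530)) - 1*(-146)*551 = ((100 + 2*729 - 1458) + 530) + 146*551 = ((100 + 1458 - 1458) + 530) + 80446 = (100 + 530) + 80446 = 630 + 80446 = 81076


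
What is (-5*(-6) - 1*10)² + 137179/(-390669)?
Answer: 156130421/390669 ≈ 399.65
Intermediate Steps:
(-5*(-6) - 1*10)² + 137179/(-390669) = (30 - 10)² + 137179*(-1/390669) = 20² - 137179/390669 = 400 - 137179/390669 = 156130421/390669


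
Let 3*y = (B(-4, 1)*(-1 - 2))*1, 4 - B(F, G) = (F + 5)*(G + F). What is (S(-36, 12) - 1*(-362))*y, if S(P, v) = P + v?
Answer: -2366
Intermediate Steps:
B(F, G) = 4 - (5 + F)*(F + G) (B(F, G) = 4 - (F + 5)*(G + F) = 4 - (5 + F)*(F + G))
y = -7 (y = (((4 - 1*(-4)² - 5*(-4) - 5*1 - 1*(-4)*1)*(-1 - 2))*1)/3 = (((4 - 1*16 + 20 - 5 + 4)*(-3))*1)/3 = (((4 - 16 + 20 - 5 + 4)*(-3))*1)/3 = ((7*(-3))*1)/3 = (-21*1)/3 = (⅓)*(-21) = -7)
(S(-36, 12) - 1*(-362))*y = ((-36 + 12) - 1*(-362))*(-7) = (-24 + 362)*(-7) = 338*(-7) = -2366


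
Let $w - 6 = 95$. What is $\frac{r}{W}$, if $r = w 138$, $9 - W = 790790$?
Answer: $- \frac{13938}{790781} \approx -0.017626$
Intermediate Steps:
$w = 101$ ($w = 6 + 95 = 101$)
$W = -790781$ ($W = 9 - 790790 = -790781$)
$r = 13938$ ($r = 101 \cdot 138 = 13938$)
$\frac{r}{W} = \frac{13938}{-790781} = 13938 \left(- \frac{1}{790781}\right) = - \frac{13938}{790781}$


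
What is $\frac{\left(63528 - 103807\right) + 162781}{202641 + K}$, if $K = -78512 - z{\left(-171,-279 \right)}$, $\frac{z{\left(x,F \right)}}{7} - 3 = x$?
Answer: $\frac{122502}{125305} \approx 0.97763$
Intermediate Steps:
$z{\left(x,F \right)} = 21 + 7 x$
$K = -77336$ ($K = -78512 - \left(21 + 7 \left(-171\right)\right) = -78512 - \left(21 - 1197\right) = -78512 - -1176 = -78512 + 1176 = -77336$)
$\frac{\left(63528 - 103807\right) + 162781}{202641 + K} = \frac{\left(63528 - 103807\right) + 162781}{202641 - 77336} = \frac{\left(63528 - 103807\right) + 162781}{125305} = \left(-40279 + 162781\right) \frac{1}{125305} = 122502 \cdot \frac{1}{125305} = \frac{122502}{125305}$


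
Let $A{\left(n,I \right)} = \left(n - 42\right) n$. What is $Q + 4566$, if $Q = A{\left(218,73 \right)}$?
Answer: $42934$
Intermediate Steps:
$A{\left(n,I \right)} = n \left(-42 + n\right)$ ($A{\left(n,I \right)} = \left(n - 42\right) n = \left(-42 + n\right) n = n \left(-42 + n\right)$)
$Q = 38368$ ($Q = 218 \left(-42 + 218\right) = 218 \cdot 176 = 38368$)
$Q + 4566 = 38368 + 4566 = 42934$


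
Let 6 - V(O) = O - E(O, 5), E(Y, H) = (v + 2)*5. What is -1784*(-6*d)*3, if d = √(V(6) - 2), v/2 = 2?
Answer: 64224*√7 ≈ 1.6992e+5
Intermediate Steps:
v = 4 (v = 2*2 = 4)
E(Y, H) = 30 (E(Y, H) = (4 + 2)*5 = 6*5 = 30)
V(O) = 36 - O (V(O) = 6 - (O - 1*30) = 6 - (O - 30) = 6 - (-30 + O) = 6 + (30 - O) = 36 - O)
d = 2*√7 (d = √((36 - 1*6) - 2) = √((36 - 6) - 2) = √(30 - 2) = √28 = 2*√7 ≈ 5.2915)
-1784*(-6*d)*3 = -1784*(-12*√7)*3 = -(-64224)*√7 = 64224*√7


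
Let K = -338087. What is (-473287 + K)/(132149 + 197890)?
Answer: -270458/110013 ≈ -2.4584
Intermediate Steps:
(-473287 + K)/(132149 + 197890) = (-473287 - 338087)/(132149 + 197890) = -811374/330039 = -811374*1/330039 = -270458/110013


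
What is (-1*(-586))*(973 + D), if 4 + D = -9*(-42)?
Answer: 789342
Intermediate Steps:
D = 374 (D = -4 - 9*(-42) = -4 + 378 = 374)
(-1*(-586))*(973 + D) = (-1*(-586))*(973 + 374) = 586*1347 = 789342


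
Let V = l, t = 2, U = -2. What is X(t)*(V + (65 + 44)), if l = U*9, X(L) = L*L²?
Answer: 728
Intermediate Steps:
X(L) = L³
l = -18 (l = -2*9 = -18)
V = -18
X(t)*(V + (65 + 44)) = 2³*(-18 + (65 + 44)) = 8*(-18 + 109) = 8*91 = 728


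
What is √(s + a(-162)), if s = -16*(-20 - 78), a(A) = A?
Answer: √1406 ≈ 37.497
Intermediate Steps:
s = 1568 (s = -16*(-98) = 1568)
√(s + a(-162)) = √(1568 - 162) = √1406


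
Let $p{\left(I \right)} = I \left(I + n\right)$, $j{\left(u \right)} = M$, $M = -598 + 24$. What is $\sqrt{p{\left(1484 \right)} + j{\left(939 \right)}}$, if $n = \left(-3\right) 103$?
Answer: $539 \sqrt{6} \approx 1320.3$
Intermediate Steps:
$n = -309$
$M = -574$
$j{\left(u \right)} = -574$
$p{\left(I \right)} = I \left(-309 + I\right)$ ($p{\left(I \right)} = I \left(I - 309\right) = I \left(-309 + I\right)$)
$\sqrt{p{\left(1484 \right)} + j{\left(939 \right)}} = \sqrt{1484 \left(-309 + 1484\right) - 574} = \sqrt{1484 \cdot 1175 - 574} = \sqrt{1743700 - 574} = \sqrt{1743126} = 539 \sqrt{6}$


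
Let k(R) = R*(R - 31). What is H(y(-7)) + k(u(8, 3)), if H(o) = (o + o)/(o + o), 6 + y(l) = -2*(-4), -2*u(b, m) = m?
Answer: 199/4 ≈ 49.750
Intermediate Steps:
u(b, m) = -m/2
k(R) = R*(-31 + R)
y(l) = 2 (y(l) = -6 - 2*(-4) = -6 + 8 = 2)
H(o) = 1 (H(o) = (2*o)/((2*o)) = (2*o)*(1/(2*o)) = 1)
H(y(-7)) + k(u(8, 3)) = 1 + (-1/2*3)*(-31 - 1/2*3) = 1 - 3*(-31 - 3/2)/2 = 1 - 3/2*(-65/2) = 1 + 195/4 = 199/4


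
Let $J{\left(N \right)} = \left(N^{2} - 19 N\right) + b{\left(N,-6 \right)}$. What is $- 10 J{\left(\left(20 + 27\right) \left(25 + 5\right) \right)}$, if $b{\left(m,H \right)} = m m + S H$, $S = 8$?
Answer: $-39493620$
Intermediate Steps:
$b{\left(m,H \right)} = m^{2} + 8 H$ ($b{\left(m,H \right)} = m m + 8 H = m^{2} + 8 H$)
$J{\left(N \right)} = -48 - 19 N + 2 N^{2}$ ($J{\left(N \right)} = \left(N^{2} - 19 N\right) + \left(N^{2} + 8 \left(-6\right)\right) = \left(N^{2} - 19 N\right) + \left(N^{2} - 48\right) = \left(N^{2} - 19 N\right) + \left(-48 + N^{2}\right) = -48 - 19 N + 2 N^{2}$)
$- 10 J{\left(\left(20 + 27\right) \left(25 + 5\right) \right)} = - 10 \left(-48 - 19 \left(20 + 27\right) \left(25 + 5\right) + 2 \left(\left(20 + 27\right) \left(25 + 5\right)\right)^{2}\right) = - 10 \left(-48 - 19 \cdot 47 \cdot 30 + 2 \left(47 \cdot 30\right)^{2}\right) = - 10 \left(-48 - 26790 + 2 \cdot 1410^{2}\right) = - 10 \left(-48 - 26790 + 2 \cdot 1988100\right) = - 10 \left(-48 - 26790 + 3976200\right) = \left(-10\right) 3949362 = -39493620$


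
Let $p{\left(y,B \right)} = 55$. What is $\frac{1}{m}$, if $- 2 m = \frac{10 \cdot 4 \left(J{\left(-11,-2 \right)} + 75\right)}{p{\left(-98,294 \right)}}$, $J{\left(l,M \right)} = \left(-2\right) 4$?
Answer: $- \frac{11}{268} \approx -0.041045$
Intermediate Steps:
$J{\left(l,M \right)} = -8$
$m = - \frac{268}{11}$ ($m = - \frac{10 \cdot 4 \left(-8 + 75\right) \frac{1}{55}}{2} = - \frac{40 \cdot 67 \cdot \frac{1}{55}}{2} = - \frac{2680 \cdot \frac{1}{55}}{2} = \left(- \frac{1}{2}\right) \frac{536}{11} = - \frac{268}{11} \approx -24.364$)
$\frac{1}{m} = \frac{1}{- \frac{268}{11}} = - \frac{11}{268}$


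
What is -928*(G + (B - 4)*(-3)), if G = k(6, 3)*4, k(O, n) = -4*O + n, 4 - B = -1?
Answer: 80736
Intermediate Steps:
B = 5 (B = 4 - 1*(-1) = 4 + 1 = 5)
k(O, n) = n - 4*O
G = -84 (G = (3 - 4*6)*4 = (3 - 24)*4 = -21*4 = -84)
-928*(G + (B - 4)*(-3)) = -928*(-84 + (5 - 4)*(-3)) = -928*(-84 + 1*(-3)) = -928*(-84 - 3) = -928*(-87) = 80736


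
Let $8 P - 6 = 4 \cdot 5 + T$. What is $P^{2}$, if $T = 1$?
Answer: $\frac{729}{64} \approx 11.391$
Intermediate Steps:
$P = \frac{27}{8}$ ($P = \frac{3}{4} + \frac{4 \cdot 5 + 1}{8} = \frac{3}{4} + \frac{20 + 1}{8} = \frac{3}{4} + \frac{1}{8} \cdot 21 = \frac{3}{4} + \frac{21}{8} = \frac{27}{8} \approx 3.375$)
$P^{2} = \left(\frac{27}{8}\right)^{2} = \frac{729}{64}$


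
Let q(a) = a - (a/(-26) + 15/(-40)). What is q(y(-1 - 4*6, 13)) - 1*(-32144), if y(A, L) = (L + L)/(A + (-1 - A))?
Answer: 256939/8 ≈ 32117.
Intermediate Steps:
y(A, L) = -2*L (y(A, L) = (2*L)/(-1) = (2*L)*(-1) = -2*L)
q(a) = 3/8 + 27*a/26 (q(a) = a - (a*(-1/26) + 15*(-1/40)) = a - (-a/26 - 3/8) = a - (-3/8 - a/26) = a + (3/8 + a/26) = 3/8 + 27*a/26)
q(y(-1 - 4*6, 13)) - 1*(-32144) = (3/8 + 27*(-2*13)/26) - 1*(-32144) = (3/8 + (27/26)*(-26)) + 32144 = (3/8 - 27) + 32144 = -213/8 + 32144 = 256939/8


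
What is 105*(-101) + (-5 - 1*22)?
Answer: -10632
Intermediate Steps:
105*(-101) + (-5 - 1*22) = -10605 + (-5 - 22) = -10605 - 27 = -10632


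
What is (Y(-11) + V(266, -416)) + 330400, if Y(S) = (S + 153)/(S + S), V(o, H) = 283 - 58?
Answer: 3636804/11 ≈ 3.3062e+5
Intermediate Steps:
V(o, H) = 225
Y(S) = (153 + S)/(2*S) (Y(S) = (153 + S)/((2*S)) = (153 + S)*(1/(2*S)) = (153 + S)/(2*S))
(Y(-11) + V(266, -416)) + 330400 = ((½)*(153 - 11)/(-11) + 225) + 330400 = ((½)*(-1/11)*142 + 225) + 330400 = (-71/11 + 225) + 330400 = 2404/11 + 330400 = 3636804/11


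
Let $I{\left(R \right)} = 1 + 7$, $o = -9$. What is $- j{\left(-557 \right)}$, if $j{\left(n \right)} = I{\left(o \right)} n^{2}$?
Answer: $-2481992$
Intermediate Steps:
$I{\left(R \right)} = 8$
$j{\left(n \right)} = 8 n^{2}$
$- j{\left(-557 \right)} = - 8 \left(-557\right)^{2} = - 8 \cdot 310249 = \left(-1\right) 2481992 = -2481992$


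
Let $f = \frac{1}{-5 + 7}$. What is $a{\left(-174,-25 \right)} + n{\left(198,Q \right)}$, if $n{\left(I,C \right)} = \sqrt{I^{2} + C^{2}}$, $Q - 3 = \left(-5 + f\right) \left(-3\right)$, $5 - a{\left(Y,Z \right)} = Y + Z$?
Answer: $204 + \frac{33 \sqrt{145}}{2} \approx 402.69$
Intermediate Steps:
$f = \frac{1}{2} \approx 0.5$
$a{\left(Y,Z \right)} = 5 - Y - Z$ ($a{\left(Y,Z \right)} = 5 - \left(Y + Z\right) = 5 - Y - Z$)
$Q = \frac{33}{2}$ ($Q = 3 + \left(-5 + \frac{1}{2}\right) \left(-3\right) = 3 - - \frac{27}{2} = 3 + \frac{27}{2} = \frac{33}{2} \approx 16.5$)
$n{\left(I,C \right)} = \sqrt{C^{2} + I^{2}}$
$a{\left(-174,-25 \right)} + n{\left(198,Q \right)} = \left(5 - -174 - -25\right) + \sqrt{\left(\frac{33}{2}\right)^{2} + 198^{2}} = \left(5 + 174 + 25\right) + \sqrt{\frac{1089}{4} + 39204} = 204 + \sqrt{\frac{157905}{4}} = 204 + \frac{33 \sqrt{145}}{2}$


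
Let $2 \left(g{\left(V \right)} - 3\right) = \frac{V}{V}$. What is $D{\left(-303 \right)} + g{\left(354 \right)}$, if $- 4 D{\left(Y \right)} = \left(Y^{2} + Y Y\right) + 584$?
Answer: $-46047$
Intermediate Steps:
$g{\left(V \right)} = \frac{7}{2}$ ($g{\left(V \right)} = 3 + \frac{V \frac{1}{V}}{2} = 3 + \frac{1}{2} \cdot 1 = 3 + \frac{1}{2} = \frac{7}{2}$)
$D{\left(Y \right)} = -146 - \frac{Y^{2}}{2}$ ($D{\left(Y \right)} = - \frac{\left(Y^{2} + Y Y\right) + 584}{4} = - \frac{\left(Y^{2} + Y^{2}\right) + 584}{4} = - \frac{2 Y^{2} + 584}{4} = - \frac{584 + 2 Y^{2}}{4} = -146 - \frac{Y^{2}}{2}$)
$D{\left(-303 \right)} + g{\left(354 \right)} = \left(-146 - \frac{\left(-303\right)^{2}}{2}\right) + \frac{7}{2} = \left(-146 - \frac{91809}{2}\right) + \frac{7}{2} = - \frac{92101}{2} + \frac{7}{2} = -46047$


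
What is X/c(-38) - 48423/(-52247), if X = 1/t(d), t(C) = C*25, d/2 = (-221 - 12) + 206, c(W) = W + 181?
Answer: 719077531/775867950 ≈ 0.92680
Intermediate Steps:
c(W) = 181 + W
d = -54 (d = 2*((-221 - 12) + 206) = 2*(-233 + 206) = 2*(-27) = -54)
t(C) = 25*C
X = -1/1350 (X = 1/(25*(-54)) = 1/(-1350) = -1/1350 ≈ -0.00074074)
X/c(-38) - 48423/(-52247) = -1/(1350*(181 - 38)) - 48423/(-52247) = -1/1350/143 - 48423*(-1/52247) = -1/1350*1/143 + 48423/52247 = -1/193050 + 48423/52247 = 719077531/775867950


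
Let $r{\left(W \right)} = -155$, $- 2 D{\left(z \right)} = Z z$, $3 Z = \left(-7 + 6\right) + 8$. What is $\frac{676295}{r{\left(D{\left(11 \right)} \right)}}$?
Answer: $- \frac{135259}{31} \approx -4363.2$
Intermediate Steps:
$Z = \frac{7}{3}$ ($Z = \frac{\left(-7 + 6\right) + 8}{3} = \frac{-1 + 8}{3} = \frac{1}{3} \cdot 7 = \frac{7}{3} \approx 2.3333$)
$D{\left(z \right)} = - \frac{7 z}{6}$ ($D{\left(z \right)} = - \frac{\frac{7}{3} z}{2} = - \frac{7 z}{6}$)
$\frac{676295}{r{\left(D{\left(11 \right)} \right)}} = \frac{676295}{-155} = 676295 \left(- \frac{1}{155}\right) = - \frac{135259}{31}$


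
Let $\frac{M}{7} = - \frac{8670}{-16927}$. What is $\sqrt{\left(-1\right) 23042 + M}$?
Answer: $\frac{2 i \sqrt{1650260811797}}{16927} \approx 151.78 i$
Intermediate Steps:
$M = \frac{60690}{16927}$ ($M = 7 \left(- \frac{8670}{-16927}\right) = 7 \left(\left(-8670\right) \left(- \frac{1}{16927}\right)\right) = 7 \cdot \frac{8670}{16927} = \frac{60690}{16927} \approx 3.5854$)
$\sqrt{\left(-1\right) 23042 + M} = \sqrt{\left(-1\right) 23042 + \frac{60690}{16927}} = \sqrt{-23042 + \frac{60690}{16927}} = \sqrt{- \frac{389971244}{16927}} = \frac{2 i \sqrt{1650260811797}}{16927}$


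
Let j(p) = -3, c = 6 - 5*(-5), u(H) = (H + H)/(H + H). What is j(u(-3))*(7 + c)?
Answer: -114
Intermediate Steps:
u(H) = 1 (u(H) = (2*H)/((2*H)) = (2*H)*(1/(2*H)) = 1)
c = 31 (c = 6 + 25 = 31)
j(u(-3))*(7 + c) = -3*(7 + 31) = -3*38 = -114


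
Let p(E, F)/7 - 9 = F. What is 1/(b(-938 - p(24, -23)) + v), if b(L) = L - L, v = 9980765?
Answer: 1/9980765 ≈ 1.0019e-7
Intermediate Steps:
p(E, F) = 63 + 7*F
b(L) = 0
1/(b(-938 - p(24, -23)) + v) = 1/(0 + 9980765) = 1/9980765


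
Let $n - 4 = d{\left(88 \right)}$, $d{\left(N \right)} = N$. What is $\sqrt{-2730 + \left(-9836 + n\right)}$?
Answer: $9 i \sqrt{154} \approx 111.69 i$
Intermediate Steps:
$n = 92$ ($n = 4 + 88 = 92$)
$\sqrt{-2730 + \left(-9836 + n\right)} = \sqrt{-2730 + \left(-9836 + 92\right)} = \sqrt{-2730 - 9744} = \sqrt{-12474} = 9 i \sqrt{154}$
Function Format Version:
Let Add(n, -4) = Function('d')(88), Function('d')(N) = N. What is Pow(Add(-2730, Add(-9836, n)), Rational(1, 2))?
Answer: Mul(9, I, Pow(154, Rational(1, 2))) ≈ Mul(111.69, I)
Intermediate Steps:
n = 92 (n = Add(4, 88) = 92)
Pow(Add(-2730, Add(-9836, n)), Rational(1, 2)) = Pow(Add(-2730, Add(-9836, 92)), Rational(1, 2)) = Pow(Add(-2730, -9744), Rational(1, 2)) = Pow(-12474, Rational(1, 2)) = Mul(9, I, Pow(154, Rational(1, 2)))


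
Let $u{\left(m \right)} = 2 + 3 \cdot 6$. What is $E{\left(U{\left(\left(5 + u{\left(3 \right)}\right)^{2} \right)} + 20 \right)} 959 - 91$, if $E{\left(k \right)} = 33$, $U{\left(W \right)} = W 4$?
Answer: $31556$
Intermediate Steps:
$u{\left(m \right)} = 20$ ($u{\left(m \right)} = 2 + 18 = 20$)
$U{\left(W \right)} = 4 W$
$E{\left(U{\left(\left(5 + u{\left(3 \right)}\right)^{2} \right)} + 20 \right)} 959 - 91 = 33 \cdot 959 - 91 = 31647 - 91 = 31556$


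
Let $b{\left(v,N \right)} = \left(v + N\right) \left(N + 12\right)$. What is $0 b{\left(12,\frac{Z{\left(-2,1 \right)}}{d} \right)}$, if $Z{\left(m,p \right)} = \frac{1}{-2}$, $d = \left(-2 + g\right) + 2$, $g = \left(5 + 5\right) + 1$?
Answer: $0$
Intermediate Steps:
$g = 11$ ($g = 10 + 1 = 11$)
$d = 11$ ($d = \left(-2 + 11\right) + 2 = 9 + 2 = 11$)
$Z{\left(m,p \right)} = - \frac{1}{2}$
$b{\left(v,N \right)} = \left(12 + N\right) \left(N + v\right)$ ($b{\left(v,N \right)} = \left(N + v\right) \left(12 + N\right) = \left(12 + N\right) \left(N + v\right)$)
$0 b{\left(12,\frac{Z{\left(-2,1 \right)}}{d} \right)} = 0 \left(\left(- \frac{1}{2 \cdot 11}\right)^{2} + 12 \left(- \frac{1}{2 \cdot 11}\right) + 12 \cdot 12 + - \frac{1}{2 \cdot 11} \cdot 12\right) = 0 \left(\left(\left(- \frac{1}{2}\right) \frac{1}{11}\right)^{2} + 12 \left(\left(- \frac{1}{2}\right) \frac{1}{11}\right) + 144 + \left(- \frac{1}{2}\right) \frac{1}{11} \cdot 12\right) = 0 \left(\left(- \frac{1}{22}\right)^{2} + 12 \left(- \frac{1}{22}\right) + 144 - \frac{6}{11}\right) = 0 \left(\frac{1}{484} - \frac{6}{11} + 144 - \frac{6}{11}\right) = 0 \cdot \frac{69169}{484} = 0$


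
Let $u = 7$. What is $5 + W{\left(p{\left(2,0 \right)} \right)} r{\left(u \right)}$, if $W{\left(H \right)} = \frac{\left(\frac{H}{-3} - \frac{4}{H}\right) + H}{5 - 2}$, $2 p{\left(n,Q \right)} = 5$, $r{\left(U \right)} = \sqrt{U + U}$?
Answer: $5 + \frac{\sqrt{14}}{45} \approx 5.0831$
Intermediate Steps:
$r{\left(U \right)} = \sqrt{2} \sqrt{U}$ ($r{\left(U \right)} = \sqrt{2 U} = \sqrt{2} \sqrt{U}$)
$p{\left(n,Q \right)} = \frac{5}{2}$ ($p{\left(n,Q \right)} = \frac{1}{2} \cdot 5 = \frac{5}{2}$)
$W{\left(H \right)} = - \frac{4}{3 H} + \frac{2 H}{9}$ ($W{\left(H \right)} = \frac{\left(H \left(- \frac{1}{3}\right) - \frac{4}{H}\right) + H}{3} = \left(\left(- \frac{H}{3} - \frac{4}{H}\right) + H\right) \frac{1}{3} = \left(\left(- \frac{4}{H} - \frac{H}{3}\right) + H\right) \frac{1}{3} = \left(- \frac{4}{H} + \frac{2 H}{3}\right) \frac{1}{3} = - \frac{4}{3 H} + \frac{2 H}{9}$)
$5 + W{\left(p{\left(2,0 \right)} \right)} r{\left(u \right)} = 5 + \frac{2 \left(-6 + \left(\frac{5}{2}\right)^{2}\right)}{9 \cdot \frac{5}{2}} \sqrt{2} \sqrt{7} = 5 + \frac{2}{9} \cdot \frac{2}{5} \left(-6 + \frac{25}{4}\right) \sqrt{14} = 5 + \frac{2}{9} \cdot \frac{2}{5} \cdot \frac{1}{4} \sqrt{14} = 5 + \frac{\sqrt{14}}{45}$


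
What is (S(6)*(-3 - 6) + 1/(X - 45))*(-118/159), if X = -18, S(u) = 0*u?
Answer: 118/10017 ≈ 0.011780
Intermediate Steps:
S(u) = 0
(S(6)*(-3 - 6) + 1/(X - 45))*(-118/159) = (0*(-3 - 6) + 1/(-18 - 45))*(-118/159) = (0*(-9) + 1/(-63))*(-118*1/159) = (0 - 1/63)*(-118/159) = -1/63*(-118/159) = 118/10017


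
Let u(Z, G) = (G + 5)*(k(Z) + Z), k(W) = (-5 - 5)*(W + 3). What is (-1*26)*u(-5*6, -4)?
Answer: -6240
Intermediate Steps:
k(W) = -30 - 10*W (k(W) = -10*(3 + W) = -30 - 10*W)
u(Z, G) = (-30 - 9*Z)*(5 + G) (u(Z, G) = (G + 5)*((-30 - 10*Z) + Z) = (5 + G)*(-30 - 9*Z) = (-30 - 9*Z)*(5 + G))
(-1*26)*u(-5*6, -4) = (-1*26)*(-150 - (-225)*6 - (-20)*6 - 10*(-4)*(3 - 5*6)) = -26*(-150 - 45*(-30) - 4*(-30) - 10*(-4)*(3 - 30)) = -26*(-150 + 1350 + 120 - 10*(-4)*(-27)) = -26*(-150 + 1350 + 120 - 1080) = -26*240 = -6240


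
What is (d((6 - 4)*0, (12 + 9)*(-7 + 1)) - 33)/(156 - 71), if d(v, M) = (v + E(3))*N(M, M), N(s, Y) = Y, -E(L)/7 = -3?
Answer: -2679/85 ≈ -31.518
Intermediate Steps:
E(L) = 21 (E(L) = -7*(-3) = 21)
d(v, M) = M*(21 + v) (d(v, M) = (v + 21)*M = (21 + v)*M = M*(21 + v))
(d((6 - 4)*0, (12 + 9)*(-7 + 1)) - 33)/(156 - 71) = (((12 + 9)*(-7 + 1))*(21 + (6 - 4)*0) - 33)/(156 - 71) = ((21*(-6))*(21 + 2*0) - 33)/85 = (-126*(21 + 0) - 33)*(1/85) = (-126*21 - 33)*(1/85) = (-2646 - 33)*(1/85) = -2679*1/85 = -2679/85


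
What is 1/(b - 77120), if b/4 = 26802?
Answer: 1/30088 ≈ 3.3236e-5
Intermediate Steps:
b = 107208 (b = 4*26802 = 107208)
1/(b - 77120) = 1/(107208 - 77120) = 1/30088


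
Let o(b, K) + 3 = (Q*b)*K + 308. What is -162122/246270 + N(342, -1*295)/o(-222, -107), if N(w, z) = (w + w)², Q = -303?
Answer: -641018192137/886221927195 ≈ -0.72332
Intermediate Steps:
N(w, z) = 4*w² (N(w, z) = (2*w)² = 4*w²)
o(b, K) = 305 - 303*K*b (o(b, K) = -3 + ((-303*b)*K + 308) = -3 + (-303*K*b + 308) = -3 + (308 - 303*K*b) = 305 - 303*K*b)
-162122/246270 + N(342, -1*295)/o(-222, -107) = -162122/246270 + (4*342²)/(305 - 303*(-107)*(-222)) = -162122*1/246270 + (4*116964)/(305 - 7197462) = -81061/123135 + 467856/(-7197157) = -81061/123135 + 467856*(-1/7197157) = -81061/123135 - 467856/7197157 = -641018192137/886221927195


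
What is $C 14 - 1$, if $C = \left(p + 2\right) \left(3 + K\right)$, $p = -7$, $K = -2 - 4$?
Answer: $209$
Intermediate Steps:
$K = -6$ ($K = -2 - 4 = -6$)
$C = 15$ ($C = \left(-7 + 2\right) \left(3 - 6\right) = \left(-5\right) \left(-3\right) = 15$)
$C 14 - 1 = 15 \cdot 14 - 1 = 210 - 1 = 209$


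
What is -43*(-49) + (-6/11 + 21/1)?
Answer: 23402/11 ≈ 2127.5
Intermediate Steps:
-43*(-49) + (-6/11 + 21/1) = 2107 + (-6*1/11 + 21*1) = 2107 + (-6/11 + 21) = 2107 + 225/11 = 23402/11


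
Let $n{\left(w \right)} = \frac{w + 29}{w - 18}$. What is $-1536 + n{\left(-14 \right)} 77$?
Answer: $- \frac{50307}{32} \approx -1572.1$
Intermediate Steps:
$n{\left(w \right)} = \frac{29 + w}{-18 + w}$
$-1536 + n{\left(-14 \right)} 77 = -1536 + \frac{29 - 14}{-18 - 14} \cdot 77 = -1536 + \frac{1}{-32} \cdot 15 \cdot 77 = -1536 + \left(- \frac{1}{32}\right) 15 \cdot 77 = -1536 - \frac{1155}{32} = - \frac{50307}{32}$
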